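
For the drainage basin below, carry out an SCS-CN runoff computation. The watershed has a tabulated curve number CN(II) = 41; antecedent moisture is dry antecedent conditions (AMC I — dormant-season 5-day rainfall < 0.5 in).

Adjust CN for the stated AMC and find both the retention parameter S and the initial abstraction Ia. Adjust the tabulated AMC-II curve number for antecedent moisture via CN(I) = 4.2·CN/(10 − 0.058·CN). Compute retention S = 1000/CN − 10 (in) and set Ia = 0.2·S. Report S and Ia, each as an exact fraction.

Adjust CN=41 to AMC I: 4.2·41/(10 − 0.058·41) → (861/5) ÷ (3811/500) = 86100/3811 ≈ 22.592
S = 1000/(86100/3811) − 10 = 29500/861 in ≈ 34.262 in
Initial abstraction Ia = S/5 = (29500/861)/5 = 5900/861 ≈ 6.852 in

S = 29500/861 in ≈ 34.262 in; Ia = 5900/861 in ≈ 6.852 in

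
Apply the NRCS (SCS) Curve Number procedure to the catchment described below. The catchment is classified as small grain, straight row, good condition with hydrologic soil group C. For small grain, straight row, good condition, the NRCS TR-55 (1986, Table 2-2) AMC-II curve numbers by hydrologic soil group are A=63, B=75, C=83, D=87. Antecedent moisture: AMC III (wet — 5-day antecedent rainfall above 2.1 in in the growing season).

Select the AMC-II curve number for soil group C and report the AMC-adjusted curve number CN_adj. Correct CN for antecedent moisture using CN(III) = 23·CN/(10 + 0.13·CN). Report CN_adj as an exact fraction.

NRCS table: small grain, straight row, good condition, soil group C → CN(II) = 83
Wet (AMC III): CN(III) = 23·83/(10 + 0.13·83) = 1909/(2079/100) = 190900/2079 ≈ 91.823

CN_adj = 190900/2079 ≈ 91.823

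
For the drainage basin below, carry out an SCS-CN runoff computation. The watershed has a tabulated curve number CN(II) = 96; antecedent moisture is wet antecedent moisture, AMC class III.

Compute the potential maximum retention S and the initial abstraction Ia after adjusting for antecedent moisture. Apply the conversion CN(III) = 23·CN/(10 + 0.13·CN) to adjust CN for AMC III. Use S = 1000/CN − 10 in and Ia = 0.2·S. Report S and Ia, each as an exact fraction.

S = 25/138 in ≈ 0.181 in; Ia = 5/138 in ≈ 0.036 in

Adjust CN=96 to AMC III: 23·96/(10 + 0.13·96) → 2208 ÷ (562/25) = 27600/281 ≈ 98.221
Max retention: S = 1000/(27600/281) − 10 = 25/138 in (≈ 0.181 in)
Ia = 0.2·(25/138) = 5/138 in ≈ 0.036 in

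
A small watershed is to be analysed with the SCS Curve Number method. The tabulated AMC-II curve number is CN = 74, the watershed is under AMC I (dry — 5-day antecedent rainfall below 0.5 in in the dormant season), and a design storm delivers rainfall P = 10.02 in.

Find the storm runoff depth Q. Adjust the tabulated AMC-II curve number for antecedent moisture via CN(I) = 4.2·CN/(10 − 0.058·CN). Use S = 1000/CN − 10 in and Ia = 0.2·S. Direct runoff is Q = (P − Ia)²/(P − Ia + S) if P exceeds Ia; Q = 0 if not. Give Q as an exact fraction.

Adjust CN=74 to AMC I: 4.2·74/(10 − 0.058·74) → (1554/5) ÷ (1427/250) = 77700/1427 ≈ 54.450
Max retention: S = 1000/(77700/1427) − 10 = 6500/777 in (≈ 8.366 in)
Initial abstraction Ia = S/5 = (6500/777)/5 = 1300/777 ≈ 1.673 in
Since P=10.020 > Ia=1.673: effective rainfall P−Ia = 324277/38850 in
Q = (324277/38850)²/((324277/38850) + 6500/777) = (105155572729/1509322500)/(649277/38850) = 105155572729/25224411450 in ≈ 4.169 in

Q = 105155572729/25224411450 in ≈ 4.169 in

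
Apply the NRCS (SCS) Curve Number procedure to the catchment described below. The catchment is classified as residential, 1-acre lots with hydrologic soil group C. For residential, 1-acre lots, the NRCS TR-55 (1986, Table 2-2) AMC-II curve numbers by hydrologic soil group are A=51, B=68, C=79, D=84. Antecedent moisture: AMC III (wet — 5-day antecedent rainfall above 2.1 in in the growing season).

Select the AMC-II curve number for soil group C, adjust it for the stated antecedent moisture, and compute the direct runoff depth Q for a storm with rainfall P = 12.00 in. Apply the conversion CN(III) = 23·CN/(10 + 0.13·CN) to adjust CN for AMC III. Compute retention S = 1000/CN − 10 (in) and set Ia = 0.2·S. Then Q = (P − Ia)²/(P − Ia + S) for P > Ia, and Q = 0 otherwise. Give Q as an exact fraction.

NRCS table: residential, 1-acre lots, soil group C → CN(II) = 79
Wet (AMC III): CN(III) = 23·79/(10 + 0.13·79) = 1817/(2027/100) = 181700/2027 ≈ 89.640
Max retention: S = 1000/(181700/2027) − 10 = 2100/1817 in (≈ 1.156 in)
Ia = 0.2·(2100/1817) = 420/1817 in ≈ 0.231 in
Excess rainfall: 12.000 − 0.231 = 11.769 in; P > Ia so Q > 0
Q = (21384/1817)²/((21384/1817) + 2100/1817) = (457275456/3301489)/(23484/1817) = 38106288/3555869 in ≈ 10.716 in

Q = 38106288/3555869 in ≈ 10.716 in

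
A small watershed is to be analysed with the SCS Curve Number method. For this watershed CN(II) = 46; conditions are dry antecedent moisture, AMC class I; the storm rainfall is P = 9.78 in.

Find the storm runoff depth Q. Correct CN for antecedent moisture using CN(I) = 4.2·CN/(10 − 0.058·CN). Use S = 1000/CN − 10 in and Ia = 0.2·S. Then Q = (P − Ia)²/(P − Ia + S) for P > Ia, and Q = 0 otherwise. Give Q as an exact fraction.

Q = 379215147/694256150 in ≈ 0.546 in

Adjust CN=46 to AMC I: 4.2·46/(10 − 0.058·46) → (966/5) ÷ (1833/250) = 16100/611 ≈ 26.350
Retention S: 1000/CN − 10 with CN=26.350 → S = 4500/161 ≈ 27.950 in
Ia = 0.2·(4500/161) = 900/161 in ≈ 5.590 in
P − Ia = 9.780 − 5.590 = 33729/8050 ≈ 4.190 in (> 0, runoff occurs)
Q: (33729/8050)² ÷ (258729/8050) = 379215147/694256150 in (≈ 0.546 in)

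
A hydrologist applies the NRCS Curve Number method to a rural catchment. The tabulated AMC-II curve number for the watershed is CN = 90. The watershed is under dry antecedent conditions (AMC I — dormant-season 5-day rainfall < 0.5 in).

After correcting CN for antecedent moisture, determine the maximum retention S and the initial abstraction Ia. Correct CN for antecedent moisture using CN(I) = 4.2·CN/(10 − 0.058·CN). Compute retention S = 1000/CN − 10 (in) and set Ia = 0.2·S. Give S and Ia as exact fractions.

S = 500/189 in ≈ 2.646 in; Ia = 100/189 in ≈ 0.529 in

Adjust CN=90 to AMC I: 4.2·90/(10 − 0.058·90) → 378 ÷ (239/50) = 18900/239 ≈ 79.079
Max retention: S = 1000/(18900/239) − 10 = 500/189 in (≈ 2.646 in)
Ia = 0.2S: 0.2·2.646 = 0.529 in (exactly 100/189)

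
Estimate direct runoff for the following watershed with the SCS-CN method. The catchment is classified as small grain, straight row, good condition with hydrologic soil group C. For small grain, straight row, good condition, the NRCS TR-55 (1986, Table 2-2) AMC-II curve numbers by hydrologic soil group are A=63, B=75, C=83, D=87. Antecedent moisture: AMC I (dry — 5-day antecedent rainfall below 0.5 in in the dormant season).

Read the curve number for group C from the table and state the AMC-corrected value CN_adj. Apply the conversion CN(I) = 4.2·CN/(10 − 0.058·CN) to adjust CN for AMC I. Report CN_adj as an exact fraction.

CN_adj = 174300/2593 ≈ 67.219

NRCS table: small grain, straight row, good condition, soil group C → CN(II) = 83
Adjust CN=83 to AMC I: 4.2·83/(10 − 0.058·83) → (1743/5) ÷ (2593/500) = 174300/2593 ≈ 67.219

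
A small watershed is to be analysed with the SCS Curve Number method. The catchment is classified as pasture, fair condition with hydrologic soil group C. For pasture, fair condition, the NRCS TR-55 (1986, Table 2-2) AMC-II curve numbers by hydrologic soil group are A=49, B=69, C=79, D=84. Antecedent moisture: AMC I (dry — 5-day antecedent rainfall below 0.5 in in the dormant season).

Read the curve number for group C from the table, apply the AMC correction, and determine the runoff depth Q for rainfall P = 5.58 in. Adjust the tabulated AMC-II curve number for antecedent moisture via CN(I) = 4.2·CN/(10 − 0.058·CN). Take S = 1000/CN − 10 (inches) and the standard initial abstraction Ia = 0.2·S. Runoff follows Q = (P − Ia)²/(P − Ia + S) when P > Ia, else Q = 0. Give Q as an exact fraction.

Q = 290395681/166061950 in ≈ 1.749 in

NRCS table: pasture, fair condition, soil group C → CN(II) = 79
Dry (AMC I): CN(I) = 4.2·79/(10 − 0.058·79) = (1659/5)/(2709/500) = 7900/129 ≈ 61.240
S = 1000/(7900/129) − 10 = 500/79 in ≈ 6.329 in
Ia = 0.2·(500/79) = 100/79 in ≈ 1.266 in
Excess rainfall: 5.580 − 1.266 = 4.314 in; P > Ia so Q > 0
Q: (17041/3950)² ÷ (42041/3950) = 290395681/166061950 in (≈ 1.749 in)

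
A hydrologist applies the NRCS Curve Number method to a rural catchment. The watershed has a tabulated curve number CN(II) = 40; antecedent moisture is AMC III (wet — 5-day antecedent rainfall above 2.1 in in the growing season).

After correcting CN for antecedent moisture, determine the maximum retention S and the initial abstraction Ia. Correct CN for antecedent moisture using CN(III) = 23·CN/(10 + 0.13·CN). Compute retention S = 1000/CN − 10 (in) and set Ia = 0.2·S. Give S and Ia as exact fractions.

S = 150/23 in ≈ 6.522 in; Ia = 30/23 in ≈ 1.304 in

Adjust CN=40 to AMC III: 23·40/(10 + 0.13·40) → 920 ÷ (76/5) = 1150/19 ≈ 60.526
Retention S: 1000/CN − 10 with CN=60.526 → S = 150/23 ≈ 6.522 in
Ia = 0.2S: 0.2·6.522 = 1.304 in (exactly 30/23)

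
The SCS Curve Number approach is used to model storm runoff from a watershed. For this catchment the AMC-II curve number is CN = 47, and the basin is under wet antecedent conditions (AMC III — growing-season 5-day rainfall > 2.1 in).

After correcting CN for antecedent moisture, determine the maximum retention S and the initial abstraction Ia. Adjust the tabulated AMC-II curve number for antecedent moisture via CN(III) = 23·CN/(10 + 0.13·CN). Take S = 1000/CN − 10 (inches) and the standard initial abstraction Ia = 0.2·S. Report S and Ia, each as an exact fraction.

Wet (AMC III): CN(III) = 23·47/(10 + 0.13·47) = 1081/(1611/100) = 108100/1611 ≈ 67.101
S = 1000/(108100/1611) − 10 = 5300/1081 in ≈ 4.903 in
Ia = 0.2S: 0.2·4.903 = 0.981 in (exactly 1060/1081)

S = 5300/1081 in ≈ 4.903 in; Ia = 1060/1081 in ≈ 0.981 in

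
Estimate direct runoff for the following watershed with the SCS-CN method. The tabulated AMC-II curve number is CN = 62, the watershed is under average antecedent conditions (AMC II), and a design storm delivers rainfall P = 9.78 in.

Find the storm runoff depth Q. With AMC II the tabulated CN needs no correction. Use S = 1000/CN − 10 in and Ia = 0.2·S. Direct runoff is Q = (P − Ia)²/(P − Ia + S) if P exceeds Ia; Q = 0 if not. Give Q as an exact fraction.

Average conditions: CN = 62 (no AMC adjustment).
S = 1000/62 − 10 = 190/31 in ≈ 6.129 in
Ia = 0.2S: 0.2·6.129 = 1.226 in (exactly 38/31)
Excess rainfall: 9.780 − 1.226 = 8.554 in; P > Ia so Q > 0
Q = (13259/1550)²/((13259/1550) + 190/31) = (175801081/2402500)/(22759/1550) = 175801081/35276450 in ≈ 4.984 in

Q = 175801081/35276450 in ≈ 4.984 in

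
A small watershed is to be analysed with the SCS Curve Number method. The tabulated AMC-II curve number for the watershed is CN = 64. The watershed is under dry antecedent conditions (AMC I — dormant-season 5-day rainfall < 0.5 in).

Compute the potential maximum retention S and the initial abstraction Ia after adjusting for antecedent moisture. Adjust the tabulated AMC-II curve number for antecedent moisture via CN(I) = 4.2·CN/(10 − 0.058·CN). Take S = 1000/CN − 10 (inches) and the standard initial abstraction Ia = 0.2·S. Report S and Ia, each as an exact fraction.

Dry (AMC I): CN(I) = 4.2·64/(10 − 0.058·64) = (1344/5)/(786/125) = 5600/131 ≈ 42.748
Retention S: 1000/CN − 10 with CN=42.748 → S = 375/28 ≈ 13.393 in
Initial abstraction Ia = S/5 = (375/28)/5 = 75/28 ≈ 2.679 in

S = 375/28 in ≈ 13.393 in; Ia = 75/28 in ≈ 2.679 in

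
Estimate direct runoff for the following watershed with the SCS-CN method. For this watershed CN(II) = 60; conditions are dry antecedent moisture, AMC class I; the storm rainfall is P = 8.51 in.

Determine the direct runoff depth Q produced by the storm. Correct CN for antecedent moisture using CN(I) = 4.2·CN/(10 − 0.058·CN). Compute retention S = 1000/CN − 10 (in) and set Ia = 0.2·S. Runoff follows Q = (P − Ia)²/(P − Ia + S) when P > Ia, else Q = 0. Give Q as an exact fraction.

Q = 1129833769/841761900 in ≈ 1.342 in

Dry (AMC I): CN(I) = 4.2·60/(10 − 0.058·60) = 252/(163/25) = 6300/163 ≈ 38.650
Max retention: S = 1000/(6300/163) − 10 = 1000/63 in (≈ 15.873 in)
Initial abstraction Ia = S/5 = (1000/63)/5 = 200/63 ≈ 3.175 in
Since P=8.510 > Ia=3.175: effective rainfall P−Ia = 33613/6300 in
Q: (33613/6300)² ÷ (133613/6300) = 1129833769/841761900 in (≈ 1.342 in)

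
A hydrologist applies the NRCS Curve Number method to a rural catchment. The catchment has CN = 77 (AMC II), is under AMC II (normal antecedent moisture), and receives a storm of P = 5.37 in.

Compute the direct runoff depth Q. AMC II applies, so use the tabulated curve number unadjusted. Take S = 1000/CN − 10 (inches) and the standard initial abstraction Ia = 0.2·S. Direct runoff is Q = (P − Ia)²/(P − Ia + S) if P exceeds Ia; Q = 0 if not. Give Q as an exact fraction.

Average conditions: CN = 77 (no AMC adjustment).
Max retention: S = 1000/77 − 10 = 230/77 in (≈ 2.987 in)
Ia = 0.2·(230/77) = 46/77 in ≈ 0.597 in
Excess rainfall: 5.370 − 0.597 = 4.773 in; P > Ia so Q > 0
Runoff Q = (P−Ia)²/(P−Ia+S) = (4.773)²/(4.773+2.987) = 1350489001/460067300 ≈ 2.935 in

Q = 1350489001/460067300 in ≈ 2.935 in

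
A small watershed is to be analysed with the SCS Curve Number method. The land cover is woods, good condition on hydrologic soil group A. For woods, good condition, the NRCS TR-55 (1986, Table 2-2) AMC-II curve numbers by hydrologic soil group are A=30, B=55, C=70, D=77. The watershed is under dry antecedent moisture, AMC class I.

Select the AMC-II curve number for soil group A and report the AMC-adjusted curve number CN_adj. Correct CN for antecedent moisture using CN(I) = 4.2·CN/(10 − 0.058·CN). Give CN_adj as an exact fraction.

NRCS table: woods, good condition, soil group A → CN(II) = 30
Dry (AMC I): CN(I) = 4.2·30/(10 − 0.058·30) = 126/(413/50) = 900/59 ≈ 15.254

CN_adj = 900/59 ≈ 15.254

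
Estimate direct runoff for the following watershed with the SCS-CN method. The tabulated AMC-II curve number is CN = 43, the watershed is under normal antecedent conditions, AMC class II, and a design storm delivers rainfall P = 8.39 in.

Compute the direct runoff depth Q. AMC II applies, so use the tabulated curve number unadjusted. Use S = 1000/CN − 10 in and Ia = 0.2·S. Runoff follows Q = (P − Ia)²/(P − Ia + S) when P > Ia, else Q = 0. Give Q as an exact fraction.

CN(II) = 43; AMC II needs no correction.
Max retention: S = 1000/43 − 10 = 570/43 in (≈ 13.256 in)
Initial abstraction Ia = S/5 = (570/43)/5 = 114/43 ≈ 2.651 in
Since P=8.390 > Ia=2.651: effective rainfall P−Ia = 24677/4300 in
Q: (24677/4300)² ÷ (81677/4300) = 608954329/351211100 in (≈ 1.734 in)

Q = 608954329/351211100 in ≈ 1.734 in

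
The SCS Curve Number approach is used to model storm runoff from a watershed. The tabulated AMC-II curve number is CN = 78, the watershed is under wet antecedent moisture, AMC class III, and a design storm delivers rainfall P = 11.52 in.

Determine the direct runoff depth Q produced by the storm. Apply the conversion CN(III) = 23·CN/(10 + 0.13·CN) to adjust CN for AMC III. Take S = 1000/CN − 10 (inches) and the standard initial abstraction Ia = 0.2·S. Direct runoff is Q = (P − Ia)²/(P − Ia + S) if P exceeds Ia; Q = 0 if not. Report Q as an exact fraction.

Adjust CN=78 to AMC III: 23·78/(10 + 0.13·78) → 1794 ÷ (1007/50) = 89700/1007 ≈ 89.076
S = 1000/(89700/1007) − 10 = 1100/897 in ≈ 1.226 in
Ia = 0.2·(1100/897) = 220/897 in ≈ 0.245 in
Since P=11.520 > Ia=0.245: effective rainfall P−Ia = 252836/22425 in
Runoff Q = (P−Ia)²/(P−Ia+S) = (11.275)²/(11.275+1.226) = 3995377681/392908425 ≈ 10.169 in

Q = 3995377681/392908425 in ≈ 10.169 in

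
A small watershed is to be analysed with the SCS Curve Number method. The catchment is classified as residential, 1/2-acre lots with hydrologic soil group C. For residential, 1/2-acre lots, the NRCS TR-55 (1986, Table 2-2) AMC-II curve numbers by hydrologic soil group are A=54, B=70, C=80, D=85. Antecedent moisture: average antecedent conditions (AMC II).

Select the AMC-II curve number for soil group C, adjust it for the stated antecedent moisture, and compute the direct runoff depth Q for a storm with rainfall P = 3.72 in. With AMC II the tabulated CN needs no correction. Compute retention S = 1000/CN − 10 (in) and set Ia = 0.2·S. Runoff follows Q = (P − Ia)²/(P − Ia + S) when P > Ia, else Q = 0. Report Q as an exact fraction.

NRCS table: residential, 1/2-acre lots, soil group C → CN(II) = 80
CN(II) = 80; AMC II needs no correction.
S = 1000/80 − 10 = 5/2 in ≈ 2.500 in
Initial abstraction Ia = S/5 = (5/2)/5 = 1/2 ≈ 0.500 in
Excess rainfall: 3.720 − 0.500 = 3.220 in; P > Ia so Q > 0
Q: (161/50)² ÷ (143/25) = 25921/14300 in (≈ 1.813 in)

Q = 25921/14300 in ≈ 1.813 in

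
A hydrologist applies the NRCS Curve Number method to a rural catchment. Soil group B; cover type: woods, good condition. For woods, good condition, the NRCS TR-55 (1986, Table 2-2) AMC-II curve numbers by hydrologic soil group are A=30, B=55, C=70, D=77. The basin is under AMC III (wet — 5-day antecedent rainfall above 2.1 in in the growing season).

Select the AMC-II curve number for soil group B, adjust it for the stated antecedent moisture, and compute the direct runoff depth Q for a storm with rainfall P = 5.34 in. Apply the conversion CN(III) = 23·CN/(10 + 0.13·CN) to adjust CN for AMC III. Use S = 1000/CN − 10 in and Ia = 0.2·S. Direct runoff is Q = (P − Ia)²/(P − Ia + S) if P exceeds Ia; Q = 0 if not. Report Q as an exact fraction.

NRCS table: woods, good condition, soil group B → CN(II) = 55
Wet (AMC III): CN(III) = 23·55/(10 + 0.13·55) = 1265/(343/20) = 25300/343 ≈ 73.761
S = 1000/(25300/343) − 10 = 900/253 in ≈ 3.557 in
Ia = 0.2S: 0.2·3.557 = 0.711 in (exactly 180/253)
Since P=5.340 > Ia=0.711: effective rainfall P−Ia = 58551/12650 in
Q = (58551/12650)²/((58551/12650) + 900/253) = (3428219601/160022500)/(103551/12650) = 1142739867/436640050 in ≈ 2.617 in

Q = 1142739867/436640050 in ≈ 2.617 in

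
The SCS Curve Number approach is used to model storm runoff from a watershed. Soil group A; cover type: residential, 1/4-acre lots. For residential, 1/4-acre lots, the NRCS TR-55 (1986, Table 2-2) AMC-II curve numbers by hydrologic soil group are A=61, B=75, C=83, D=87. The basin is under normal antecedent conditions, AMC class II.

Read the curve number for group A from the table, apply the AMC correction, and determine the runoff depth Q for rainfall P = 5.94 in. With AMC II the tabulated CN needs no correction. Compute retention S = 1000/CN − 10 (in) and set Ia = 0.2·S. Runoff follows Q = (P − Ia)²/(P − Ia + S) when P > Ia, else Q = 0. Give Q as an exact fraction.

Q = 67374363/34278950 in ≈ 1.965 in

NRCS table: residential, 1/4-acre lots, soil group A → CN(II) = 61
Average conditions: CN = 61 (no AMC adjustment).
Max retention: S = 1000/61 − 10 = 390/61 in (≈ 6.393 in)
Ia = 0.2·(390/61) = 78/61 in ≈ 1.279 in
Since P=5.940 > Ia=1.279: effective rainfall P−Ia = 14217/3050 in
Runoff Q = (P−Ia)²/(P−Ia+S) = (4.661)²/(4.661+6.393) = 67374363/34278950 ≈ 1.965 in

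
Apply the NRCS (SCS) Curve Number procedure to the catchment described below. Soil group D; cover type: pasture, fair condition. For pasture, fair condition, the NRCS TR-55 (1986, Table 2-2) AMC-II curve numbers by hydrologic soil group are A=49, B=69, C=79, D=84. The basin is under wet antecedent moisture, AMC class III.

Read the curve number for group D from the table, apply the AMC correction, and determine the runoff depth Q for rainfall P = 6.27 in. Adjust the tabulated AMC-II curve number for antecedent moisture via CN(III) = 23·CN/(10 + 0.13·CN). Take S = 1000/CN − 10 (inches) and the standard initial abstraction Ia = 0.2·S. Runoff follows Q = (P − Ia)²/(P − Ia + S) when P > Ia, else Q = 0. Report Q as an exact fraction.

NRCS table: pasture, fair condition, soil group D → CN(II) = 84
Adjust CN=84 to AMC III: 23·84/(10 + 0.13·84) → 1932 ÷ (523/25) = 48300/523 ≈ 92.352
Max retention: S = 1000/(48300/523) − 10 = 400/483 in (≈ 0.828 in)
Ia = 0.2·(400/483) = 80/483 in ≈ 0.166 in
P − Ia = 6.270 − 0.166 = 294841/48300 ≈ 6.104 in (> 0, runoff occurs)
Q = (294841/48300)²/((294841/48300) + 400/483) = (86931215281/2332890000)/(334841/48300) = 86931215281/16172820300 in ≈ 5.375 in

Q = 86931215281/16172820300 in ≈ 5.375 in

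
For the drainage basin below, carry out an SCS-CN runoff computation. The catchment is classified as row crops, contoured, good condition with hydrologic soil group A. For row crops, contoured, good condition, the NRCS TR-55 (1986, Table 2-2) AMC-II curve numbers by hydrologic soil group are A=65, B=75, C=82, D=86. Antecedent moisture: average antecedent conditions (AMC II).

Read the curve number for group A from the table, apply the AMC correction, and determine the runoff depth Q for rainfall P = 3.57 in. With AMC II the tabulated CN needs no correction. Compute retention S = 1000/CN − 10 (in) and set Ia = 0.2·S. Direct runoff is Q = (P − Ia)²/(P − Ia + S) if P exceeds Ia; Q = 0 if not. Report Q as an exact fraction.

Q = 214369/271700 in ≈ 0.789 in

NRCS table: row crops, contoured, good condition, soil group A → CN(II) = 65
Average conditions: CN = 65 (no AMC adjustment).
Retention S: 1000/CN − 10 with CN=65.000 → S = 70/13 ≈ 5.385 in
Initial abstraction Ia = S/5 = (70/13)/5 = 14/13 ≈ 1.077 in
Since P=3.570 > Ia=1.077: effective rainfall P−Ia = 3241/1300 in
Q = (3241/1300)²/((3241/1300) + 70/13) = (10504081/1690000)/(10241/1300) = 214369/271700 in ≈ 0.789 in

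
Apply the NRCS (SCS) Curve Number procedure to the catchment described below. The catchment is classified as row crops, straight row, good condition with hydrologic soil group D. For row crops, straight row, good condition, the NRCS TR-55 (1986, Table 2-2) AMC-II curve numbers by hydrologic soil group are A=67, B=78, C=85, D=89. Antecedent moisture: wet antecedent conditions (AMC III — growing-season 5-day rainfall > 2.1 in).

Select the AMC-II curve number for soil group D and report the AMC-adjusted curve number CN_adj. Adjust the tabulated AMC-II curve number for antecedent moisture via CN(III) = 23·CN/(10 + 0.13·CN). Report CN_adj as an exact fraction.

NRCS table: row crops, straight row, good condition, soil group D → CN(II) = 89
Adjust CN=89 to AMC III: 23·89/(10 + 0.13·89) → 2047 ÷ (2157/100) = 204700/2157 ≈ 94.900

CN_adj = 204700/2157 ≈ 94.900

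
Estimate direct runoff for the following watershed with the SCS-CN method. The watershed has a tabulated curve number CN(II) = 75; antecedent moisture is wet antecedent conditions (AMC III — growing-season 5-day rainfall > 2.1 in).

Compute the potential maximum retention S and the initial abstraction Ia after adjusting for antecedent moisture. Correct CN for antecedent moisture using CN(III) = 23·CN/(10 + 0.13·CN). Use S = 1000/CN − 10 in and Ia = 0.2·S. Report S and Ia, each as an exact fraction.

S = 100/69 in ≈ 1.449 in; Ia = 20/69 in ≈ 0.290 in

CN(III) from CN(II)=75: (23·75)/(10 + 0.13·75) = 6900/79 ≈ 87.342
S = 1000/(6900/79) − 10 = 100/69 in ≈ 1.449 in
Ia = 0.2S: 0.2·1.449 = 0.290 in (exactly 20/69)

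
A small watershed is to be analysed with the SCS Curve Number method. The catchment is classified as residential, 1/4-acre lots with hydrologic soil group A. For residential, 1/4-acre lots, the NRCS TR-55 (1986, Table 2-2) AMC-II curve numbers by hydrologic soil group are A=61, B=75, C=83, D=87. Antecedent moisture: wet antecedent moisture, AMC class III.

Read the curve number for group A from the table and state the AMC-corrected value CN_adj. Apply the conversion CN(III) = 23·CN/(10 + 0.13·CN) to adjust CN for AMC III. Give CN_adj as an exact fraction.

CN_adj = 140300/1793 ≈ 78.249

NRCS table: residential, 1/4-acre lots, soil group A → CN(II) = 61
Adjust CN=61 to AMC III: 23·61/(10 + 0.13·61) → 1403 ÷ (1793/100) = 140300/1793 ≈ 78.249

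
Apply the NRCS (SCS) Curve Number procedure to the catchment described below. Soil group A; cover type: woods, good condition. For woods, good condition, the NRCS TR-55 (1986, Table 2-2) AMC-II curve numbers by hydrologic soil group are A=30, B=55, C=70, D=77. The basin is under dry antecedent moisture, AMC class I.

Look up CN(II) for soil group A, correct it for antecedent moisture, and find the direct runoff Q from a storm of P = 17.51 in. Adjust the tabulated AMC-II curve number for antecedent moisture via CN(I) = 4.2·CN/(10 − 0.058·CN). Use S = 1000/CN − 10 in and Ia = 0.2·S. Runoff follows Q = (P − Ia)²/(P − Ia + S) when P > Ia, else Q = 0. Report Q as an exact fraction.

Q = 33166081/50183100 in ≈ 0.661 in

NRCS table: woods, good condition, soil group A → CN(II) = 30
Adjust CN=30 to AMC I: 4.2·30/(10 − 0.058·30) → 126 ÷ (413/50) = 900/59 ≈ 15.254
S = 1000/(900/59) − 10 = 500/9 in ≈ 55.556 in
Ia = 0.2·(500/9) = 100/9 in ≈ 11.111 in
P − Ia = 17.510 − 11.111 = 5759/900 ≈ 6.399 in (> 0, runoff occurs)
Q = (5759/900)²/((5759/900) + 500/9) = (33166081/810000)/(55759/900) = 33166081/50183100 in ≈ 0.661 in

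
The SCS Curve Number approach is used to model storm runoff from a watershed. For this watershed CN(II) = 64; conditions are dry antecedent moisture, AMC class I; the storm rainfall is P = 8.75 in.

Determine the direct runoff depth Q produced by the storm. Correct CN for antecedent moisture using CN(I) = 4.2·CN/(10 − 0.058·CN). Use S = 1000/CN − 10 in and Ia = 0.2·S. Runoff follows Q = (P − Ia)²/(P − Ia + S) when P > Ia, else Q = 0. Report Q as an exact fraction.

Adjust CN=64 to AMC I: 4.2·64/(10 − 0.058·64) → (1344/5) ÷ (786/125) = 5600/131 ≈ 42.748
Retention S: 1000/CN − 10 with CN=42.748 → S = 375/28 ≈ 13.393 in
Ia = 0.2·(375/28) = 75/28 in ≈ 2.679 in
Since P=8.750 > Ia=2.679: effective rainfall P−Ia = 85/14 in
Runoff Q = (P−Ia)²/(P−Ia+S) = (6.071)²/(6.071+13.393) = 1445/763 ≈ 1.894 in

Q = 1445/763 in ≈ 1.894 in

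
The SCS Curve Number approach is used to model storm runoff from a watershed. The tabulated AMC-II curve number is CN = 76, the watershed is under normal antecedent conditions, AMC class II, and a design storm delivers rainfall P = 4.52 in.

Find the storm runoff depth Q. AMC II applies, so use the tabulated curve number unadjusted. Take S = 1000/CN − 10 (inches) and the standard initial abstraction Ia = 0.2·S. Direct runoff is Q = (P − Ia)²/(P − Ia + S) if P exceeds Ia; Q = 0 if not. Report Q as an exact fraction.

AMC II — tabulated CN = 76 applies directly.
Retention S: 1000/CN − 10 with CN=76.000 → S = 60/19 ≈ 3.158 in
Ia = 0.2·(60/19) = 12/19 in ≈ 0.632 in
Since P=4.520 > Ia=0.632: effective rainfall P−Ia = 1847/475 in
Runoff Q = (P−Ia)²/(P−Ia+S) = (3.888)²/(3.888+3.158) = 3411409/1589825 ≈ 2.146 in

Q = 3411409/1589825 in ≈ 2.146 in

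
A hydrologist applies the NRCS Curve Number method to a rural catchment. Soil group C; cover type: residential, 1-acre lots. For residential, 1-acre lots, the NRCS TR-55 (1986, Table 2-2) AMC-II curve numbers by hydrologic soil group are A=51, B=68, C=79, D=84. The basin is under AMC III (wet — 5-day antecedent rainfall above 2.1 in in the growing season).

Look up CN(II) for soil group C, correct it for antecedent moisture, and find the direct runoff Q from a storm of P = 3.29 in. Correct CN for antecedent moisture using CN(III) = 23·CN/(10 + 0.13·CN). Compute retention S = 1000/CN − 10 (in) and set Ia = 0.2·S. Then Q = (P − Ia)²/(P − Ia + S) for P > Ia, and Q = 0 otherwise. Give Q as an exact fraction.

NRCS table: residential, 1-acre lots, soil group C → CN(II) = 79
CN(III) from CN(II)=79: (23·79)/(10 + 0.13·79) = 181700/2027 ≈ 89.640
Max retention: S = 1000/(181700/2027) − 10 = 2100/1817 in (≈ 1.156 in)
Initial abstraction Ia = S/5 = (2100/1817)/5 = 420/1817 ≈ 0.231 in
Since P=3.290 > Ia=0.231: effective rainfall P−Ia = 555793/181700 in
Q = (555793/181700)²/((555793/181700) + 2100/1817) = (308905858849/33014890000)/(765793/181700) = 44129408407/19877798300 in ≈ 2.220 in

Q = 44129408407/19877798300 in ≈ 2.220 in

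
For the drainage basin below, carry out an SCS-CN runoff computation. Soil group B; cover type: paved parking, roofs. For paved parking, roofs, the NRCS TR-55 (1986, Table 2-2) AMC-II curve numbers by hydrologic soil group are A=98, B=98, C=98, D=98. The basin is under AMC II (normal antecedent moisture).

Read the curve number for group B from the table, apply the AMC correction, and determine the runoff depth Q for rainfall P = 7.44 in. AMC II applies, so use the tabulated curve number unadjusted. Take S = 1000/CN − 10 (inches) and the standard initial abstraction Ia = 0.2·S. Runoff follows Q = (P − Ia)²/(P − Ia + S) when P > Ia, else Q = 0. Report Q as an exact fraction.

NRCS table: paved parking, roofs, soil group B → CN(II) = 98
Average conditions: CN = 98 (no AMC adjustment).
Retention S: 1000/CN − 10 with CN=98.000 → S = 10/49 ≈ 0.204 in
Ia = 0.2·(10/49) = 2/49 in ≈ 0.041 in
Since P=7.440 > Ia=0.041: effective rainfall P−Ia = 9064/1225 in
Q: (9064/1225)² ÷ (9314/1225) = 41078048/5704825 in (≈ 7.201 in)

Q = 41078048/5704825 in ≈ 7.201 in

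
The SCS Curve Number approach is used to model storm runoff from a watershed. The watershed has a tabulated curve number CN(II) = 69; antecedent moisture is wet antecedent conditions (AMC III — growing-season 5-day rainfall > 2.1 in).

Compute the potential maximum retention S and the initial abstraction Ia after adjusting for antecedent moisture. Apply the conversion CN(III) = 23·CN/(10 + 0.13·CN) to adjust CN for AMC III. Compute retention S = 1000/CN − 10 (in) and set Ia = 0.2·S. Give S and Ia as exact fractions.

Wet (AMC III): CN(III) = 23·69/(10 + 0.13·69) = 1587/(1897/100) = 158700/1897 ≈ 83.658
Max retention: S = 1000/(158700/1897) − 10 = 3100/1587 in (≈ 1.953 in)
Initial abstraction Ia = S/5 = (3100/1587)/5 = 620/1587 ≈ 0.391 in

S = 3100/1587 in ≈ 1.953 in; Ia = 620/1587 in ≈ 0.391 in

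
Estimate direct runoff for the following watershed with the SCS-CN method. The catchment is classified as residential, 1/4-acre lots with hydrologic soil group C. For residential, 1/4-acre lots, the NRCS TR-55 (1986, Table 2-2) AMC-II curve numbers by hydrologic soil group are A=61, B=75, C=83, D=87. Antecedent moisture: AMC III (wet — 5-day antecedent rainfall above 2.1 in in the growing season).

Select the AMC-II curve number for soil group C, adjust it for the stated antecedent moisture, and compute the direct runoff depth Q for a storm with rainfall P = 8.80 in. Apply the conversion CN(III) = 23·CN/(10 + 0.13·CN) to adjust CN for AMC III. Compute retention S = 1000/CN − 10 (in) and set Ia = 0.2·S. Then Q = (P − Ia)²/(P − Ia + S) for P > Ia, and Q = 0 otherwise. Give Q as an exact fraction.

Q = 1693157904/216661955 in ≈ 7.815 in

NRCS table: residential, 1/4-acre lots, soil group C → CN(II) = 83
CN(III) from CN(II)=83: (23·83)/(10 + 0.13·83) = 190900/2079 ≈ 91.823
Max retention: S = 1000/(190900/2079) − 10 = 1700/1909 in (≈ 0.891 in)
Ia = 0.2S: 0.2·0.891 = 0.178 in (exactly 340/1909)
Since P=8.800 > Ia=0.178: effective rainfall P−Ia = 82296/9545 in
Q = (82296/9545)²/((82296/9545) + 1700/1909) = (6772631616/91107025)/(90796/9545) = 1693157904/216661955 in ≈ 7.815 in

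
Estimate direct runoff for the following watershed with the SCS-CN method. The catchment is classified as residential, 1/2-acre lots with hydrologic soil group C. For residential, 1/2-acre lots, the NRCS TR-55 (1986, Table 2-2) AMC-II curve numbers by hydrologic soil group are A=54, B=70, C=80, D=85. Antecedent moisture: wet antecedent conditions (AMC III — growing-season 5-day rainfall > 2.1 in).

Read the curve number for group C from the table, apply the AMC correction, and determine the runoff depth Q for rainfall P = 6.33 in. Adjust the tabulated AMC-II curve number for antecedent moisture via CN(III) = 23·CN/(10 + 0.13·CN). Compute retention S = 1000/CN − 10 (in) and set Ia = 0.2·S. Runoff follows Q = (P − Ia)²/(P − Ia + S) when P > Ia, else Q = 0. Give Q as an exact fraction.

Q = 197655481/38085700 in ≈ 5.190 in

NRCS table: residential, 1/2-acre lots, soil group C → CN(II) = 80
Adjust CN=80 to AMC III: 23·80/(10 + 0.13·80) → 1840 ÷ (102/5) = 4600/51 ≈ 90.196
Retention S: 1000/CN − 10 with CN=90.196 → S = 25/23 ≈ 1.087 in
Ia = 0.2S: 0.2·1.087 = 0.217 in (exactly 5/23)
Since P=6.330 > Ia=0.217: effective rainfall P−Ia = 14059/2300 in
Runoff Q = (P−Ia)²/(P−Ia+S) = (6.113)²/(6.113+1.087) = 197655481/38085700 ≈ 5.190 in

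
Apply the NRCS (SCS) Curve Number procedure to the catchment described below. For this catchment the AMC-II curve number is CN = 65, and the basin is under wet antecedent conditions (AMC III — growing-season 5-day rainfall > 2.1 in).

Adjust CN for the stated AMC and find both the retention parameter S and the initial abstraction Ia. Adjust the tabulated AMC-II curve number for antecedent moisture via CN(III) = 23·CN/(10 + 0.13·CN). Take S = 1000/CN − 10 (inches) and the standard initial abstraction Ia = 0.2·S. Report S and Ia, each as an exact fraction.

S = 700/299 in ≈ 2.341 in; Ia = 140/299 in ≈ 0.468 in

CN(III) from CN(II)=65: (23·65)/(10 + 0.13·65) = 29900/369 ≈ 81.030
Retention S: 1000/CN − 10 with CN=81.030 → S = 700/299 ≈ 2.341 in
Ia = 0.2·(700/299) = 140/299 in ≈ 0.468 in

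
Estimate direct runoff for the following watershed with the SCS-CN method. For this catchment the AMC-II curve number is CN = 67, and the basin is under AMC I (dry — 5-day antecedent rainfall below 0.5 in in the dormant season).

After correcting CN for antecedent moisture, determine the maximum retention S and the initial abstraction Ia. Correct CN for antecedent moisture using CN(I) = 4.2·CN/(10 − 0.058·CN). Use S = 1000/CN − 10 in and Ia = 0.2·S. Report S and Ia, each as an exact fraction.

S = 5500/469 in ≈ 11.727 in; Ia = 1100/469 in ≈ 2.345 in

Dry (AMC I): CN(I) = 4.2·67/(10 − 0.058·67) = (1407/5)/(3057/500) = 46900/1019 ≈ 46.026
S = 1000/(46900/1019) − 10 = 5500/469 in ≈ 11.727 in
Ia = 0.2·(5500/469) = 1100/469 in ≈ 2.345 in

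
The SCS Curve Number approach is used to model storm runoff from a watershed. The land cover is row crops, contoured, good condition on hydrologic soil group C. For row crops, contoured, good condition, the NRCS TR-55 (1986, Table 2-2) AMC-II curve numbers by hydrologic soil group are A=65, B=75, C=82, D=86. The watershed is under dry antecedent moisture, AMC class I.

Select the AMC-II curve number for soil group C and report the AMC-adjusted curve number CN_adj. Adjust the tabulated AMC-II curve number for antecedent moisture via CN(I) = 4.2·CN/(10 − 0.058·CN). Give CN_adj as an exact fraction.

CN_adj = 28700/437 ≈ 65.675

NRCS table: row crops, contoured, good condition, soil group C → CN(II) = 82
Adjust CN=82 to AMC I: 4.2·82/(10 − 0.058·82) → (1722/5) ÷ (1311/250) = 28700/437 ≈ 65.675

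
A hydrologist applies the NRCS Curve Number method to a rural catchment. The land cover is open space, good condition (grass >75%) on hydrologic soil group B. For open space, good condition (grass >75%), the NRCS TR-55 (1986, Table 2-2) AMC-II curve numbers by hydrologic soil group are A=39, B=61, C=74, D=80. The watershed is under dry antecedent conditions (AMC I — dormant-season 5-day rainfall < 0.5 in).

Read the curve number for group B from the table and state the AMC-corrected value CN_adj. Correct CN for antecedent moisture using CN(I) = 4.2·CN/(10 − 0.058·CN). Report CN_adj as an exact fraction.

NRCS table: open space, good condition (grass >75%), soil group B → CN(II) = 61
CN(I) from CN(II)=61: (4.2·61)/(10 − 0.058·61) = 42700/1077 ≈ 39.647

CN_adj = 42700/1077 ≈ 39.647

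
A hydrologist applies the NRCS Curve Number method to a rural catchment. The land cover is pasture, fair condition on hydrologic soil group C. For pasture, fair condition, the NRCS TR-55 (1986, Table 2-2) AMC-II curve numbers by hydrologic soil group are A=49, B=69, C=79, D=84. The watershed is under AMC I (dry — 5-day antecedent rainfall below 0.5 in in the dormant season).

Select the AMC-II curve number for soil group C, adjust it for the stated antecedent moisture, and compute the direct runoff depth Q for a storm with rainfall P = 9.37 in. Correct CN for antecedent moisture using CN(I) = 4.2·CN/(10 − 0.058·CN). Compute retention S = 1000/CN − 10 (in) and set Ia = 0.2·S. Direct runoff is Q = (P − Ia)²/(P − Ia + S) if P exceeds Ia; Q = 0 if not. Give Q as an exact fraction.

NRCS table: pasture, fair condition, soil group C → CN(II) = 79
CN(I) from CN(II)=79: (4.2·79)/(10 − 0.058·79) = 7900/129 ≈ 61.240
S = 1000/(7900/129) − 10 = 500/79 in ≈ 6.329 in
Ia = 0.2S: 0.2·6.329 = 1.266 in (exactly 100/79)
Excess rainfall: 9.370 − 1.266 = 8.104 in; P > Ia so Q > 0
Runoff Q = (P−Ia)²/(P−Ia+S) = (8.104)²/(8.104+6.329) = 4098944529/900781700 ≈ 4.550 in

Q = 4098944529/900781700 in ≈ 4.550 in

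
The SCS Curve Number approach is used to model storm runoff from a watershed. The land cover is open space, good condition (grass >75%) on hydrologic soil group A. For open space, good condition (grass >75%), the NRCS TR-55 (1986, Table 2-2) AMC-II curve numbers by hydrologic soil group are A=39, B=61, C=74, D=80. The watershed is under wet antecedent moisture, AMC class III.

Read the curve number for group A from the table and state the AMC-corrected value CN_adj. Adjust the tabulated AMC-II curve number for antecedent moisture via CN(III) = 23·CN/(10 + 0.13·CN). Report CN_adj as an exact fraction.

CN_adj = 89700/1507 ≈ 59.522

NRCS table: open space, good condition (grass >75%), soil group A → CN(II) = 39
Adjust CN=39 to AMC III: 23·39/(10 + 0.13·39) → 897 ÷ (1507/100) = 89700/1507 ≈ 59.522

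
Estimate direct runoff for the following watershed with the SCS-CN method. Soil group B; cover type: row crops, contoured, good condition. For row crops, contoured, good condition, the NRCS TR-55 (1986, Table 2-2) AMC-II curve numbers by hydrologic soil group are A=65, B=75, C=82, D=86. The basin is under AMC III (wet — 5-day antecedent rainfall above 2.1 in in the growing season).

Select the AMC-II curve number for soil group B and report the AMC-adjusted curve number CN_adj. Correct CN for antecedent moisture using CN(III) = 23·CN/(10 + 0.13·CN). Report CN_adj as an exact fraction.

NRCS table: row crops, contoured, good condition, soil group B → CN(II) = 75
CN(III) from CN(II)=75: (23·75)/(10 + 0.13·75) = 6900/79 ≈ 87.342

CN_adj = 6900/79 ≈ 87.342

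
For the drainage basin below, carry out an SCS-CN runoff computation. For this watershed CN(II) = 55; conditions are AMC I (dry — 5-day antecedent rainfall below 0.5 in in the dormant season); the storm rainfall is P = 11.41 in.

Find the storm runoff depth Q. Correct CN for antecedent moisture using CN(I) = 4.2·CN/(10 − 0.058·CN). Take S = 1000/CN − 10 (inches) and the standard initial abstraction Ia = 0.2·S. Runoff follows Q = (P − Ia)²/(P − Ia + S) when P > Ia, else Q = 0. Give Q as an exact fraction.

Q = 3347432449/1600498900 in ≈ 2.091 in

Dry (AMC I): CN(I) = 4.2·55/(10 − 0.058·55) = 231/(681/100) = 7700/227 ≈ 33.921
Retention S: 1000/CN − 10 with CN=33.921 → S = 1500/77 ≈ 19.481 in
Ia = 0.2·(1500/77) = 300/77 in ≈ 3.896 in
Excess rainfall: 11.410 − 3.896 = 7.514 in; P > Ia so Q > 0
Q: (57857/7700)² ÷ (207857/7700) = 3347432449/1600498900 in (≈ 2.091 in)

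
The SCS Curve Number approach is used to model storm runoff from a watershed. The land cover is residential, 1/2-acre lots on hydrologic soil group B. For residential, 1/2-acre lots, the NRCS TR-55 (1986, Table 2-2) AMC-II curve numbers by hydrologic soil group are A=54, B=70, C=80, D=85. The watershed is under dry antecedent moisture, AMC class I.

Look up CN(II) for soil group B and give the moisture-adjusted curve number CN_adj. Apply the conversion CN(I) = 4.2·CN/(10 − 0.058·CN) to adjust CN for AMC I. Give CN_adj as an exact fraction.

NRCS table: residential, 1/2-acre lots, soil group B → CN(II) = 70
CN(I) from CN(II)=70: (4.2·70)/(10 − 0.058·70) = 4900/99 ≈ 49.495

CN_adj = 4900/99 ≈ 49.495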